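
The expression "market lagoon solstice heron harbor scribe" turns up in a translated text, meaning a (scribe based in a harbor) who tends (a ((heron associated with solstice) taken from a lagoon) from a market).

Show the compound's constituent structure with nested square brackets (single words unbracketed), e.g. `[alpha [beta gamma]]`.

At the top level: head "scribe" (specifically "harbor scribe"); modifier "market lagoon solstice heron".
Inside "market lagoon solstice heron": head "heron" (specifically "lagoon solstice heron"), modifier "market".
Inside "lagoon solstice heron": head "heron" (specifically "solstice heron"), modifier "lagoon".
Inside "solstice heron": head "heron", modifier "solstice".
Inside "harbor scribe": head "scribe", modifier "harbor".
Putting it together: [[market [lagoon [solstice heron]]] [harbor scribe]].

[[market [lagoon [solstice heron]]] [harbor scribe]]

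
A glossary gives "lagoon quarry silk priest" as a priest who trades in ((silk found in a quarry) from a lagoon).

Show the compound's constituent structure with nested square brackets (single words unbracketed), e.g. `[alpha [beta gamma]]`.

[[lagoon [quarry silk]] priest]

The outermost head in the paraphrase is "priest", modified by "lagoon quarry silk".
"lagoon quarry silk" → head "silk" (specifically "quarry silk"), modifier "lagoon".
"quarry silk" → head "silk", modifier "quarry".
Putting it together: [[lagoon [quarry silk]] priest].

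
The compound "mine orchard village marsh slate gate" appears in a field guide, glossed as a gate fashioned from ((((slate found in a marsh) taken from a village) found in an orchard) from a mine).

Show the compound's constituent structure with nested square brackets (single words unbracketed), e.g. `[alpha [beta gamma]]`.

[[mine [orchard [village [marsh slate]]]] gate]

At the top level: head "gate"; modifier "mine orchard village marsh slate".
"mine orchard village marsh slate" → head "slate" (specifically "orchard village marsh slate"), modifier "mine".
"orchard village marsh slate" → head "slate" (specifically "village marsh slate"), modifier "orchard".
"village marsh slate" → head "slate" (specifically "marsh slate"), modifier "village".
"marsh slate" → head "slate", modifier "marsh".
Putting it together: [[mine [orchard [village [marsh slate]]]] gate].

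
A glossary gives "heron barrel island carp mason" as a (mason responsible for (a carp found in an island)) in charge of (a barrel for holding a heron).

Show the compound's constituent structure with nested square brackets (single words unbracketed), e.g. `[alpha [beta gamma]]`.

[[heron barrel] [[island carp] mason]]

At the top level: head "mason" (specifically "island carp mason"); modifier "heron barrel".
"heron barrel" → head "barrel", modifier "heron".
"island carp mason" → head "mason", modifier "island carp".
"island carp" → head "carp", modifier "island".
So the structure is [[heron barrel] [[island carp] mason]].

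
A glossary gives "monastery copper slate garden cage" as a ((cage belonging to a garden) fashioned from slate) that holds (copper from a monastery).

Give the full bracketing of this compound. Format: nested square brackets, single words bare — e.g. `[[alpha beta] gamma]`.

The outermost head in the paraphrase is "cage" (specifically "slate garden cage"), modified by "monastery copper".
Inside "monastery copper": head "copper", modifier "monastery".
Inside "slate garden cage": head "cage" (specifically "garden cage"), modifier "slate".
Inside "garden cage": head "cage", modifier "garden".
So the structure is [[monastery copper] [slate [garden cage]]].

[[monastery copper] [slate [garden cage]]]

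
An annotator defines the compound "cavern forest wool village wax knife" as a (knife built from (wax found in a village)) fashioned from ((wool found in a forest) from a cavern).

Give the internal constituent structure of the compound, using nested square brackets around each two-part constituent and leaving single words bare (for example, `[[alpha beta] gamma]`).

[[cavern [forest wool]] [[village wax] knife]]

The outermost head in the paraphrase is "knife" (specifically "village wax knife"), modified by "cavern forest wool".
Within "cavern forest wool", the head is "wool" (specifically "forest wool") and the modifier is "cavern".
Within "forest wool", the head is "wool" and the modifier is "forest".
Within "village wax knife", the head is "knife" and the modifier is "village wax".
Within "village wax", the head is "wax" and the modifier is "village".
Putting it together: [[cavern [forest wool]] [[village wax] knife]].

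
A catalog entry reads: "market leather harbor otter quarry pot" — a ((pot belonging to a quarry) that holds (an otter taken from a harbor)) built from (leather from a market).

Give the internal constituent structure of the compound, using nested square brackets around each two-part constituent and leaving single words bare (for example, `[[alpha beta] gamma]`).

[[market leather] [[harbor otter] [quarry pot]]]

The outermost head in the paraphrase is "pot" (specifically "harbor otter quarry pot"), modified by "market leather".
"market leather" → head "leather", modifier "market".
"harbor otter quarry pot" → head "pot" (specifically "quarry pot"), modifier "harbor otter".
"harbor otter" → head "otter", modifier "harbor".
"quarry pot" → head "pot", modifier "quarry".
Assembled: [[market leather] [[harbor otter] [quarry pot]]].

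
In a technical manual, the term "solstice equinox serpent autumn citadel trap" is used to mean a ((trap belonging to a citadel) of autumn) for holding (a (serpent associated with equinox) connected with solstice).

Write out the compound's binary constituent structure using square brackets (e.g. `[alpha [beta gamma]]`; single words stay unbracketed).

[[solstice [equinox serpent]] [autumn [citadel trap]]]

Whole compound: head "trap" (specifically "autumn citadel trap"), modifier "solstice equinox serpent".
Within "solstice equinox serpent", the head is "serpent" (specifically "equinox serpent") and the modifier is "solstice".
Within "equinox serpent", the head is "serpent" and the modifier is "equinox".
Within "autumn citadel trap", the head is "trap" (specifically "citadel trap") and the modifier is "autumn".
Within "citadel trap", the head is "trap" and the modifier is "citadel".
Assembled: [[solstice [equinox serpent]] [autumn [citadel trap]]].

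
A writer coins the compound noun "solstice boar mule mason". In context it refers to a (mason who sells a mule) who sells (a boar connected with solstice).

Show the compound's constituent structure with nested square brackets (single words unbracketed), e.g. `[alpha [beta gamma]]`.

Whole compound: head "mason" (specifically "mule mason"), modifier "solstice boar".
"solstice boar" → head "boar", modifier "solstice".
"mule mason" → head "mason", modifier "mule".
So the structure is [[solstice boar] [mule mason]].

[[solstice boar] [mule mason]]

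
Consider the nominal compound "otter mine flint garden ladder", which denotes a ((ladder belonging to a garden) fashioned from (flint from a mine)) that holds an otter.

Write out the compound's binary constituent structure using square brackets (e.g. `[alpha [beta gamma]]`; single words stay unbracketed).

Overall it is a kind of ladder (specifically "mine flint garden ladder"); the modifier is "otter".
"mine flint garden ladder" → head "ladder" (specifically "garden ladder"), modifier "mine flint".
"mine flint" → head "flint", modifier "mine".
"garden ladder" → head "ladder", modifier "garden".
Putting it together: [otter [[mine flint] [garden ladder]]].

[otter [[mine flint] [garden ladder]]]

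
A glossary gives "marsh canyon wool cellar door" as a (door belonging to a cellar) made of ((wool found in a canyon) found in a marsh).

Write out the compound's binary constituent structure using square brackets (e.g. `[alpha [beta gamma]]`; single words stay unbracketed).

[[marsh [canyon wool]] [cellar door]]

The outermost head in the paraphrase is "door" (specifically "cellar door"), modified by "marsh canyon wool".
"marsh canyon wool" → head "wool" (specifically "canyon wool"), modifier "marsh".
"canyon wool" → head "wool", modifier "canyon".
"cellar door" → head "door", modifier "cellar".
So the structure is [[marsh [canyon wool]] [cellar door]].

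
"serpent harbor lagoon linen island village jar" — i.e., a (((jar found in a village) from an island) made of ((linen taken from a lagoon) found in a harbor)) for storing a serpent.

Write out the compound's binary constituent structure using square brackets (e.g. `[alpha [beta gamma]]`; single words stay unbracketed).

Overall it is a kind of jar (specifically "harbor lagoon linen island village jar"); the modifier is "serpent".
"harbor lagoon linen island village jar" → head "jar" (specifically "island village jar"), modifier "harbor lagoon linen".
"harbor lagoon linen" → head "linen" (specifically "lagoon linen"), modifier "harbor".
"lagoon linen" → head "linen", modifier "lagoon".
"island village jar" → head "jar" (specifically "village jar"), modifier "island".
"village jar" → head "jar", modifier "village".
Assembled: [serpent [[harbor [lagoon linen]] [island [village jar]]]].

[serpent [[harbor [lagoon linen]] [island [village jar]]]]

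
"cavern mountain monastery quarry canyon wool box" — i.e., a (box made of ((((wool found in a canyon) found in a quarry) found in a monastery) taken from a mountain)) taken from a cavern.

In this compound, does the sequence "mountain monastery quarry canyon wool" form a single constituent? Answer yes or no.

The paraphrase groups the words so that "mountain monastery quarry canyon wool" is one unit: it corresponds to a single parenthesized sub-phrase.
The full structure is [cavern [[mountain [monastery [quarry [canyon wool]]]] box]], in which [mountain monastery quarry canyon wool] is a constituent.

yes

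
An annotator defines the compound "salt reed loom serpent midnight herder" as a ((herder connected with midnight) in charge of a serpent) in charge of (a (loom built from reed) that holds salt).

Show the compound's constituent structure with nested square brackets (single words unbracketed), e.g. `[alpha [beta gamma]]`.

[[salt [reed loom]] [serpent [midnight herder]]]

Overall it is a kind of herder (specifically "serpent midnight herder"); the modifier is "salt reed loom".
Within "salt reed loom", the head is "loom" (specifically "reed loom") and the modifier is "salt".
Within "reed loom", the head is "loom" and the modifier is "reed".
Within "serpent midnight herder", the head is "herder" (specifically "midnight herder") and the modifier is "serpent".
Within "midnight herder", the head is "herder" and the modifier is "midnight".
Assembled: [[salt [reed loom]] [serpent [midnight herder]]].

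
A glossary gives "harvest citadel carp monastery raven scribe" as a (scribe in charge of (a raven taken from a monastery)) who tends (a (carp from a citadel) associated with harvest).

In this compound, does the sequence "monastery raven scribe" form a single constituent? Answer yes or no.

yes

The paraphrase groups the words so that "monastery raven scribe" is one unit: it corresponds to a single parenthesized sub-phrase.
The full structure is [[harvest [citadel carp]] [[monastery raven] scribe]], in which [monastery raven scribe] is a constituent.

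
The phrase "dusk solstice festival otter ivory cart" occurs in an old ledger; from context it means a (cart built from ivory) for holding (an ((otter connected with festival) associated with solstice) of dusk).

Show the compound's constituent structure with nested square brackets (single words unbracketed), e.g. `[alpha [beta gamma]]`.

The outermost head in the paraphrase is "cart" (specifically "ivory cart"), modified by "dusk solstice festival otter".
"dusk solstice festival otter" → head "otter" (specifically "solstice festival otter"), modifier "dusk".
"solstice festival otter" → head "otter" (specifically "festival otter"), modifier "solstice".
"festival otter" → head "otter", modifier "festival".
"ivory cart" → head "cart", modifier "ivory".
Putting it together: [[dusk [solstice [festival otter]]] [ivory cart]].

[[dusk [solstice [festival otter]]] [ivory cart]]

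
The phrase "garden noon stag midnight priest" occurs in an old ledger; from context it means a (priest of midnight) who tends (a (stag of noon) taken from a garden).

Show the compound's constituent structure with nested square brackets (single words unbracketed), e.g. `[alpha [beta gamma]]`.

[[garden [noon stag]] [midnight priest]]

Overall it is a kind of priest (specifically "midnight priest"); the modifier is "garden noon stag".
Within "garden noon stag", the head is "stag" (specifically "noon stag") and the modifier is "garden".
Within "noon stag", the head is "stag" and the modifier is "noon".
Within "midnight priest", the head is "priest" and the modifier is "midnight".
So the structure is [[garden [noon stag]] [midnight priest]].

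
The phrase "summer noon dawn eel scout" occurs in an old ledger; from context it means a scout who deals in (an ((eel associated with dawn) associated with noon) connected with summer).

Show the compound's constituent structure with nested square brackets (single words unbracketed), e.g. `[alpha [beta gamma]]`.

The outermost head in the paraphrase is "scout", modified by "summer noon dawn eel".
Inside "summer noon dawn eel": head "eel" (specifically "noon dawn eel"), modifier "summer".
Inside "noon dawn eel": head "eel" (specifically "dawn eel"), modifier "noon".
Inside "dawn eel": head "eel", modifier "dawn".
So the structure is [[summer [noon [dawn eel]]] scout].

[[summer [noon [dawn eel]]] scout]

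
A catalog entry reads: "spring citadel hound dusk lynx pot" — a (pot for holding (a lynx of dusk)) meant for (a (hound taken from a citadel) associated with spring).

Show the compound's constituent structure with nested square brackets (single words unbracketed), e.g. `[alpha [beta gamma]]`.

[[spring [citadel hound]] [[dusk lynx] pot]]

Overall it is a kind of pot (specifically "dusk lynx pot"); the modifier is "spring citadel hound".
Within "spring citadel hound", the head is "hound" (specifically "citadel hound") and the modifier is "spring".
Within "citadel hound", the head is "hound" and the modifier is "citadel".
Within "dusk lynx pot", the head is "pot" and the modifier is "dusk lynx".
Within "dusk lynx", the head is "lynx" and the modifier is "dusk".
Assembled: [[spring [citadel hound]] [[dusk lynx] pot]].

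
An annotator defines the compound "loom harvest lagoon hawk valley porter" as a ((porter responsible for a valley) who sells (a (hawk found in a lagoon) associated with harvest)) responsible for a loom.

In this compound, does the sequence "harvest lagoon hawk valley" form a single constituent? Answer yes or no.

no

The top-level split is [loom] [harvest lagoon hawk valley porter]; the full structure is [loom [[harvest [lagoon hawk]] [valley porter]]].
"harvest lagoon hawk valley" straddles a constituent boundary, so it is not a single unit.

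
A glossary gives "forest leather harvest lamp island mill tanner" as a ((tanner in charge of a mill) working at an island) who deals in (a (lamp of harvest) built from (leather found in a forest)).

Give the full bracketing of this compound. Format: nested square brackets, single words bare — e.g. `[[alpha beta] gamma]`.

[[[forest leather] [harvest lamp]] [island [mill tanner]]]

Whole compound: head "tanner" (specifically "island mill tanner"), modifier "forest leather harvest lamp".
Within "forest leather harvest lamp", the head is "lamp" (specifically "harvest lamp") and the modifier is "forest leather".
Within "forest leather", the head is "leather" and the modifier is "forest".
Within "harvest lamp", the head is "lamp" and the modifier is "harvest".
Within "island mill tanner", the head is "tanner" (specifically "mill tanner") and the modifier is "island".
Within "mill tanner", the head is "tanner" and the modifier is "mill".
Assembled: [[[forest leather] [harvest lamp]] [island [mill tanner]]].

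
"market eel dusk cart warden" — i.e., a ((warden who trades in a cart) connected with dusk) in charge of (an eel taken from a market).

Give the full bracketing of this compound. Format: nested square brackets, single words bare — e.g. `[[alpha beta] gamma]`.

Whole compound: head "warden" (specifically "dusk cart warden"), modifier "market eel".
Inside "market eel": head "eel", modifier "market".
Inside "dusk cart warden": head "warden" (specifically "cart warden"), modifier "dusk".
Inside "cart warden": head "warden", modifier "cart".
Putting it together: [[market eel] [dusk [cart warden]]].

[[market eel] [dusk [cart warden]]]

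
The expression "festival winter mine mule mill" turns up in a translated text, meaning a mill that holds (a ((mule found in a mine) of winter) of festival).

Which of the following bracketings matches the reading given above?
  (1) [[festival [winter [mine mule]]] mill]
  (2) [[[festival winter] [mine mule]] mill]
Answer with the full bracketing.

The paraphrase's head is the "mill" part ("mill"); its modifier is "festival winter mine mule".
That top-level split, carried through the inner groups, gives [[festival [winter [mine mule]]] mill].

[[festival [winter [mine mule]]] mill]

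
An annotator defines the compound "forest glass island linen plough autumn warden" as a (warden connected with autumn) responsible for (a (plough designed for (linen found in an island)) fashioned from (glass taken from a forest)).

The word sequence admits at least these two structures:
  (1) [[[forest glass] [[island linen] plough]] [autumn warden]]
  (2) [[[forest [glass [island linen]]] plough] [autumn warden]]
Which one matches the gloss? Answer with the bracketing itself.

[[[forest glass] [[island linen] plough]] [autumn warden]]

The paraphrase's head is the "warden" part ("autumn warden"); its modifier is "forest glass island linen plough".
That top-level split, carried through the inner groups, gives [[[forest glass] [[island linen] plough]] [autumn warden]].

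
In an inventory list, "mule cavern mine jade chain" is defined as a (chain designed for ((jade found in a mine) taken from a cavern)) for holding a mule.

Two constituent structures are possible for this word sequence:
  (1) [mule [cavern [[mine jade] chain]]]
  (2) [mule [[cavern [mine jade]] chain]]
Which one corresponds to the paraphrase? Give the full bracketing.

The paraphrase's head is the "chain" part ("cavern mine jade chain"); its modifier is "mule".
That top-level split, carried through the inner groups, gives [mule [[cavern [mine jade]] chain]].

[mule [[cavern [mine jade]] chain]]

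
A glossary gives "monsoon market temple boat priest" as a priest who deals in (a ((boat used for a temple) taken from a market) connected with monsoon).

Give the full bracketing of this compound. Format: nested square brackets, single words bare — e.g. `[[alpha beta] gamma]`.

[[monsoon [market [temple boat]]] priest]

The outermost head in the paraphrase is "priest", modified by "monsoon market temple boat".
Inside "monsoon market temple boat": head "boat" (specifically "market temple boat"), modifier "monsoon".
Inside "market temple boat": head "boat" (specifically "temple boat"), modifier "market".
Inside "temple boat": head "boat", modifier "temple".
Putting it together: [[monsoon [market [temple boat]]] priest].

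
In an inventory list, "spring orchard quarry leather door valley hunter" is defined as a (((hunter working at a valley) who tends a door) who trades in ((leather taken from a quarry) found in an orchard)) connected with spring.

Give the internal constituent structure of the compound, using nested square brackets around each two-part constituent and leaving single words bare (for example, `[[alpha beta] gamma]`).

Whole compound: head "hunter" (specifically "orchard quarry leather door valley hunter"), modifier "spring".
"orchard quarry leather door valley hunter" → head "hunter" (specifically "door valley hunter"), modifier "orchard quarry leather".
"orchard quarry leather" → head "leather" (specifically "quarry leather"), modifier "orchard".
"quarry leather" → head "leather", modifier "quarry".
"door valley hunter" → head "hunter" (specifically "valley hunter"), modifier "door".
"valley hunter" → head "hunter", modifier "valley".
Assembled: [spring [[orchard [quarry leather]] [door [valley hunter]]]].

[spring [[orchard [quarry leather]] [door [valley hunter]]]]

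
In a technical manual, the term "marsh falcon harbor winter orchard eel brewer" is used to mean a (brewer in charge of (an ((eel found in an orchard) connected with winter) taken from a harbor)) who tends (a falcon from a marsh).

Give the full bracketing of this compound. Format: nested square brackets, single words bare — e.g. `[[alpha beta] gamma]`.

[[marsh falcon] [[harbor [winter [orchard eel]]] brewer]]

Overall it is a kind of brewer (specifically "harbor winter orchard eel brewer"); the modifier is "marsh falcon".
Within "marsh falcon", the head is "falcon" and the modifier is "marsh".
Within "harbor winter orchard eel brewer", the head is "brewer" and the modifier is "harbor winter orchard eel".
Within "harbor winter orchard eel", the head is "eel" (specifically "winter orchard eel") and the modifier is "harbor".
Within "winter orchard eel", the head is "eel" (specifically "orchard eel") and the modifier is "winter".
Within "orchard eel", the head is "eel" and the modifier is "orchard".
Assembled: [[marsh falcon] [[harbor [winter [orchard eel]]] brewer]].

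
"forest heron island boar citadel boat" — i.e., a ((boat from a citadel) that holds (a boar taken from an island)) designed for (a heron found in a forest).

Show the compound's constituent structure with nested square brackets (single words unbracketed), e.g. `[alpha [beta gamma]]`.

The outermost head in the paraphrase is "boat" (specifically "island boar citadel boat"), modified by "forest heron".
"forest heron" → head "heron", modifier "forest".
"island boar citadel boat" → head "boat" (specifically "citadel boat"), modifier "island boar".
"island boar" → head "boar", modifier "island".
"citadel boat" → head "boat", modifier "citadel".
Assembled: [[forest heron] [[island boar] [citadel boat]]].

[[forest heron] [[island boar] [citadel boat]]]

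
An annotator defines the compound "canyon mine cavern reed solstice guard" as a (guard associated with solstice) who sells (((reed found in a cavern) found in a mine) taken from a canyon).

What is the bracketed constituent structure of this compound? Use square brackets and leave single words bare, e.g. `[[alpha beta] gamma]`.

Overall it is a kind of guard (specifically "solstice guard"); the modifier is "canyon mine cavern reed".
"canyon mine cavern reed" → head "reed" (specifically "mine cavern reed"), modifier "canyon".
"mine cavern reed" → head "reed" (specifically "cavern reed"), modifier "mine".
"cavern reed" → head "reed", modifier "cavern".
"solstice guard" → head "guard", modifier "solstice".
So the structure is [[canyon [mine [cavern reed]]] [solstice guard]].

[[canyon [mine [cavern reed]]] [solstice guard]]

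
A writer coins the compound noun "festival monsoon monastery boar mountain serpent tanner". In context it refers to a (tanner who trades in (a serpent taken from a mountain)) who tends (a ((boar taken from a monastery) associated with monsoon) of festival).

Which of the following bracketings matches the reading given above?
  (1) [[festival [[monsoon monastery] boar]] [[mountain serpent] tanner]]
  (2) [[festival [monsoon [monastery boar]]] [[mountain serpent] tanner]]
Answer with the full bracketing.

The paraphrase's head is the "tanner" part ("mountain serpent tanner"); its modifier is "festival monsoon monastery boar".
That top-level split, carried through the inner groups, gives [[festival [monsoon [monastery boar]]] [[mountain serpent] tanner]].

[[festival [monsoon [monastery boar]]] [[mountain serpent] tanner]]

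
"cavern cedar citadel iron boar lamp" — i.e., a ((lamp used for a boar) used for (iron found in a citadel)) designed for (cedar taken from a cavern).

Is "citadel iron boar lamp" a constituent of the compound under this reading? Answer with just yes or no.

yes

The paraphrase groups the words so that "citadel iron boar lamp" is one unit: it corresponds to a single parenthesized sub-phrase.
The full structure is [[cavern cedar] [[citadel iron] [boar lamp]]], in which [citadel iron boar lamp] is a constituent.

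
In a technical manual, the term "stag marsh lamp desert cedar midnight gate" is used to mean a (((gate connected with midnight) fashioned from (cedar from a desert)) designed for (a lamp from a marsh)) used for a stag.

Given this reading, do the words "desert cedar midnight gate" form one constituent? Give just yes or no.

The paraphrase groups the words so that "desert cedar midnight gate" is one unit: it corresponds to a single parenthesized sub-phrase.
The full structure is [stag [[marsh lamp] [[desert cedar] [midnight gate]]]], in which [desert cedar midnight gate] is a constituent.

yes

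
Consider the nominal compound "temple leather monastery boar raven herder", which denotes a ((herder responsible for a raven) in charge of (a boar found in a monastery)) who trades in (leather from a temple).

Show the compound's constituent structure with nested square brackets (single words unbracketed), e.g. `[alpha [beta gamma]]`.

[[temple leather] [[monastery boar] [raven herder]]]

Overall it is a kind of herder (specifically "monastery boar raven herder"); the modifier is "temple leather".
Within "temple leather", the head is "leather" and the modifier is "temple".
Within "monastery boar raven herder", the head is "herder" (specifically "raven herder") and the modifier is "monastery boar".
Within "monastery boar", the head is "boar" and the modifier is "monastery".
Within "raven herder", the head is "herder" and the modifier is "raven".
Putting it together: [[temple leather] [[monastery boar] [raven herder]]].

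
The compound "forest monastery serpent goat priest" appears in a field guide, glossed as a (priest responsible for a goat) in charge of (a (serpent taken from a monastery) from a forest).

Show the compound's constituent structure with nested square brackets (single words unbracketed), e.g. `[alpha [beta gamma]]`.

Whole compound: head "priest" (specifically "goat priest"), modifier "forest monastery serpent".
Within "forest monastery serpent", the head is "serpent" (specifically "monastery serpent") and the modifier is "forest".
Within "monastery serpent", the head is "serpent" and the modifier is "monastery".
Within "goat priest", the head is "priest" and the modifier is "goat".
Assembled: [[forest [monastery serpent]] [goat priest]].

[[forest [monastery serpent]] [goat priest]]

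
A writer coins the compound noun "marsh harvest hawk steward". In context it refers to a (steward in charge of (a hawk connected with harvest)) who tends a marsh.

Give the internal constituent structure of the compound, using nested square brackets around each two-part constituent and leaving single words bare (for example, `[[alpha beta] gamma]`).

At the top level: head "steward" (specifically "harvest hawk steward"); modifier "marsh".
Within "harvest hawk steward", the head is "steward" and the modifier is "harvest hawk".
Within "harvest hawk", the head is "hawk" and the modifier is "harvest".
Assembled: [marsh [[harvest hawk] steward]].

[marsh [[harvest hawk] steward]]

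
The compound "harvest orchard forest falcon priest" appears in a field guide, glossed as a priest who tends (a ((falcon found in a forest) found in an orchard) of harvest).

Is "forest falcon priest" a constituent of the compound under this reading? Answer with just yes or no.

The top-level split is [harvest orchard forest falcon] [priest]; the full structure is [[harvest [orchard [forest falcon]]] priest].
"forest falcon priest" straddles a constituent boundary, so it is not a single unit.

no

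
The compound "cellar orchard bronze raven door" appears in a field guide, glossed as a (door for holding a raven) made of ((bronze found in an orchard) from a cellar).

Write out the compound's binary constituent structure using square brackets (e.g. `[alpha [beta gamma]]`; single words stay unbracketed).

[[cellar [orchard bronze]] [raven door]]

Whole compound: head "door" (specifically "raven door"), modifier "cellar orchard bronze".
"cellar orchard bronze" → head "bronze" (specifically "orchard bronze"), modifier "cellar".
"orchard bronze" → head "bronze", modifier "orchard".
"raven door" → head "door", modifier "raven".
So the structure is [[cellar [orchard bronze]] [raven door]].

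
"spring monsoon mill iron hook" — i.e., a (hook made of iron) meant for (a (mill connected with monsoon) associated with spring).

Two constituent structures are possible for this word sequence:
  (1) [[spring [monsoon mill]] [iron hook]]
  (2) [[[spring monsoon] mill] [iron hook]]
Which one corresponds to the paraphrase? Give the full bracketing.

The paraphrase's head is the "hook" part ("iron hook"); its modifier is "spring monsoon mill".
That top-level split, carried through the inner groups, gives [[spring [monsoon mill]] [iron hook]].

[[spring [monsoon mill]] [iron hook]]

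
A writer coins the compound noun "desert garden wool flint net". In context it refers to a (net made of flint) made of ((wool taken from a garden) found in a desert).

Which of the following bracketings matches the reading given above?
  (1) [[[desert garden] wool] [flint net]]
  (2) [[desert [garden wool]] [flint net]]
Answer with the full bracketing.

[[desert [garden wool]] [flint net]]

The paraphrase's head is the "net" part ("flint net"); its modifier is "desert garden wool".
That top-level split, carried through the inner groups, gives [[desert [garden wool]] [flint net]].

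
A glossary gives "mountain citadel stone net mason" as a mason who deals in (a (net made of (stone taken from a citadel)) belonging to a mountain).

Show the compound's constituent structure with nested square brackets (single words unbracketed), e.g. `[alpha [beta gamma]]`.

[[mountain [[citadel stone] net]] mason]

Overall it is a kind of mason; the modifier is "mountain citadel stone net".
"mountain citadel stone net" → head "net" (specifically "citadel stone net"), modifier "mountain".
"citadel stone net" → head "net", modifier "citadel stone".
"citadel stone" → head "stone", modifier "citadel".
Putting it together: [[mountain [[citadel stone] net]] mason].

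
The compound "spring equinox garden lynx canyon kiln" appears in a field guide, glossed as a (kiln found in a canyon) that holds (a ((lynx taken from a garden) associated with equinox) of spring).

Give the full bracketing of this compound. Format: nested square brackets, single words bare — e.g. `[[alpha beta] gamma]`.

The outermost head in the paraphrase is "kiln" (specifically "canyon kiln"), modified by "spring equinox garden lynx".
Inside "spring equinox garden lynx": head "lynx" (specifically "equinox garden lynx"), modifier "spring".
Inside "equinox garden lynx": head "lynx" (specifically "garden lynx"), modifier "equinox".
Inside "garden lynx": head "lynx", modifier "garden".
Inside "canyon kiln": head "kiln", modifier "canyon".
So the structure is [[spring [equinox [garden lynx]]] [canyon kiln]].

[[spring [equinox [garden lynx]]] [canyon kiln]]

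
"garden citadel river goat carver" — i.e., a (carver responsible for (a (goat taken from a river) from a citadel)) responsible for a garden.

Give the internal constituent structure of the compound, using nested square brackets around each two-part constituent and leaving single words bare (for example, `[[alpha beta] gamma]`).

[garden [[citadel [river goat]] carver]]

The outermost head in the paraphrase is "carver" (specifically "citadel river goat carver"), modified by "garden".
"citadel river goat carver" → head "carver", modifier "citadel river goat".
"citadel river goat" → head "goat" (specifically "river goat"), modifier "citadel".
"river goat" → head "goat", modifier "river".
So the structure is [garden [[citadel [river goat]] carver]].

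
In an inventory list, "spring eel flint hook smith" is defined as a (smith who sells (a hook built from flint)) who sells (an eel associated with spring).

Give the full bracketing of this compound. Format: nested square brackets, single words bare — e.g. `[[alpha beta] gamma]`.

[[spring eel] [[flint hook] smith]]

The outermost head in the paraphrase is "smith" (specifically "flint hook smith"), modified by "spring eel".
Within "spring eel", the head is "eel" and the modifier is "spring".
Within "flint hook smith", the head is "smith" and the modifier is "flint hook".
Within "flint hook", the head is "hook" and the modifier is "flint".
Putting it together: [[spring eel] [[flint hook] smith]].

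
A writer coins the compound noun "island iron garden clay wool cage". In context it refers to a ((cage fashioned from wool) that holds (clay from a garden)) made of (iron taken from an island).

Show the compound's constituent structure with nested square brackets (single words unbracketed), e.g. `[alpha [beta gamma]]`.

The outermost head in the paraphrase is "cage" (specifically "garden clay wool cage"), modified by "island iron".
Inside "island iron": head "iron", modifier "island".
Inside "garden clay wool cage": head "cage" (specifically "wool cage"), modifier "garden clay".
Inside "garden clay": head "clay", modifier "garden".
Inside "wool cage": head "cage", modifier "wool".
Assembled: [[island iron] [[garden clay] [wool cage]]].

[[island iron] [[garden clay] [wool cage]]]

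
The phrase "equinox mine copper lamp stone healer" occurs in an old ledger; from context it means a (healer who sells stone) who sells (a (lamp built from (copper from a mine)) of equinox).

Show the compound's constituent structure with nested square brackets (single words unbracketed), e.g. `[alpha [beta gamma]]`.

Overall it is a kind of healer (specifically "stone healer"); the modifier is "equinox mine copper lamp".
Inside "equinox mine copper lamp": head "lamp" (specifically "mine copper lamp"), modifier "equinox".
Inside "mine copper lamp": head "lamp", modifier "mine copper".
Inside "mine copper": head "copper", modifier "mine".
Inside "stone healer": head "healer", modifier "stone".
Assembled: [[equinox [[mine copper] lamp]] [stone healer]].

[[equinox [[mine copper] lamp]] [stone healer]]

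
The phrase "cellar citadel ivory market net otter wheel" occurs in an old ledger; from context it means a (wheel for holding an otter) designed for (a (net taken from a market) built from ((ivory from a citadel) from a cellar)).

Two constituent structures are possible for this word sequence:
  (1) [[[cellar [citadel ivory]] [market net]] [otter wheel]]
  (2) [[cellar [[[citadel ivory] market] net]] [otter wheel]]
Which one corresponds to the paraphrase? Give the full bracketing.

The paraphrase's head is the "wheel" part ("otter wheel"); its modifier is "cellar citadel ivory market net".
That top-level split, carried through the inner groups, gives [[[cellar [citadel ivory]] [market net]] [otter wheel]].

[[[cellar [citadel ivory]] [market net]] [otter wheel]]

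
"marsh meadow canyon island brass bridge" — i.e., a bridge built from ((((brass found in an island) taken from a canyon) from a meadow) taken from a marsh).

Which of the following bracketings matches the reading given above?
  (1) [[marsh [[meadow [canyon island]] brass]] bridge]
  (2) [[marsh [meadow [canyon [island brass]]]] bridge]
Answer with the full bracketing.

The paraphrase's head is the "bridge" part ("bridge"); its modifier is "marsh meadow canyon island brass".
That top-level split, carried through the inner groups, gives [[marsh [meadow [canyon [island brass]]]] bridge].

[[marsh [meadow [canyon [island brass]]]] bridge]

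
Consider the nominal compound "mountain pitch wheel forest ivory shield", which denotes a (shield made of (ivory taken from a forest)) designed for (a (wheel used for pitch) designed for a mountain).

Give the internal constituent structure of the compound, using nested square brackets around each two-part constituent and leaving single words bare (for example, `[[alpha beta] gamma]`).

[[mountain [pitch wheel]] [[forest ivory] shield]]

Overall it is a kind of shield (specifically "forest ivory shield"); the modifier is "mountain pitch wheel".
Within "mountain pitch wheel", the head is "wheel" (specifically "pitch wheel") and the modifier is "mountain".
Within "pitch wheel", the head is "wheel" and the modifier is "pitch".
Within "forest ivory shield", the head is "shield" and the modifier is "forest ivory".
Within "forest ivory", the head is "ivory" and the modifier is "forest".
So the structure is [[mountain [pitch wheel]] [[forest ivory] shield]].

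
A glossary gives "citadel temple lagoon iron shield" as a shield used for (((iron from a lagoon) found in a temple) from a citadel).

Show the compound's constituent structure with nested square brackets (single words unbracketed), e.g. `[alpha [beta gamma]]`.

Overall it is a kind of shield; the modifier is "citadel temple lagoon iron".
Inside "citadel temple lagoon iron": head "iron" (specifically "temple lagoon iron"), modifier "citadel".
Inside "temple lagoon iron": head "iron" (specifically "lagoon iron"), modifier "temple".
Inside "lagoon iron": head "iron", modifier "lagoon".
So the structure is [[citadel [temple [lagoon iron]]] shield].

[[citadel [temple [lagoon iron]]] shield]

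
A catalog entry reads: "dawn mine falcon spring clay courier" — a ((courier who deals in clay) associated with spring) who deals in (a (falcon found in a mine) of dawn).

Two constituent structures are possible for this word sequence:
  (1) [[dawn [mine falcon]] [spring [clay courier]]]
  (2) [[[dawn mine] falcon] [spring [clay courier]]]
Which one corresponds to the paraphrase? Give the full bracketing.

The paraphrase's head is the "courier" part ("spring clay courier"); its modifier is "dawn mine falcon".
That top-level split, carried through the inner groups, gives [[dawn [mine falcon]] [spring [clay courier]]].

[[dawn [mine falcon]] [spring [clay courier]]]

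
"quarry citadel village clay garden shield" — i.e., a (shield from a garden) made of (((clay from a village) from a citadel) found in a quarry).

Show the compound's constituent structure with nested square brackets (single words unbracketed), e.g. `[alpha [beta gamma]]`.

At the top level: head "shield" (specifically "garden shield"); modifier "quarry citadel village clay".
Inside "quarry citadel village clay": head "clay" (specifically "citadel village clay"), modifier "quarry".
Inside "citadel village clay": head "clay" (specifically "village clay"), modifier "citadel".
Inside "village clay": head "clay", modifier "village".
Inside "garden shield": head "shield", modifier "garden".
So the structure is [[quarry [citadel [village clay]]] [garden shield]].

[[quarry [citadel [village clay]]] [garden shield]]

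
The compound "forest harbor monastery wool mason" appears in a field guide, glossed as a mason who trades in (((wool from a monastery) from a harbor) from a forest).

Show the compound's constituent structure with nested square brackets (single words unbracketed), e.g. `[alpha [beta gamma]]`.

[[forest [harbor [monastery wool]]] mason]

At the top level: head "mason"; modifier "forest harbor monastery wool".
"forest harbor monastery wool" → head "wool" (specifically "harbor monastery wool"), modifier "forest".
"harbor monastery wool" → head "wool" (specifically "monastery wool"), modifier "harbor".
"monastery wool" → head "wool", modifier "monastery".
Putting it together: [[forest [harbor [monastery wool]]] mason].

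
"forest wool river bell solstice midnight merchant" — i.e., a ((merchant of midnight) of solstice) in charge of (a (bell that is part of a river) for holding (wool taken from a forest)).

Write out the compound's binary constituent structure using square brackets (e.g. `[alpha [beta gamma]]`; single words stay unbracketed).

[[[forest wool] [river bell]] [solstice [midnight merchant]]]

Overall it is a kind of merchant (specifically "solstice midnight merchant"); the modifier is "forest wool river bell".
Inside "forest wool river bell": head "bell" (specifically "river bell"), modifier "forest wool".
Inside "forest wool": head "wool", modifier "forest".
Inside "river bell": head "bell", modifier "river".
Inside "solstice midnight merchant": head "merchant" (specifically "midnight merchant"), modifier "solstice".
Inside "midnight merchant": head "merchant", modifier "midnight".
So the structure is [[[forest wool] [river bell]] [solstice [midnight merchant]]].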